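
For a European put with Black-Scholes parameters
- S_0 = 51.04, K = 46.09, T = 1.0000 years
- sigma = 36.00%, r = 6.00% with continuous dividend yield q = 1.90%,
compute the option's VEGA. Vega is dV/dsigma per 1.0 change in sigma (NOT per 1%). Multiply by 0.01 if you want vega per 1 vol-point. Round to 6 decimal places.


Answer: Vega = 16.912559

Derivation:
d1 = 0.5772600897; d2 = 0.2172600897
phi(d1) = 0.3377149310; exp(-qT) = 0.9811793622; exp(-rT) = 0.9417645336
Vega = S * exp(-qT) * phi(d1) * sqrt(T) = 51.0400 * 0.9811793622 * 0.3377149310 * 1.0000000000 = 16.912559


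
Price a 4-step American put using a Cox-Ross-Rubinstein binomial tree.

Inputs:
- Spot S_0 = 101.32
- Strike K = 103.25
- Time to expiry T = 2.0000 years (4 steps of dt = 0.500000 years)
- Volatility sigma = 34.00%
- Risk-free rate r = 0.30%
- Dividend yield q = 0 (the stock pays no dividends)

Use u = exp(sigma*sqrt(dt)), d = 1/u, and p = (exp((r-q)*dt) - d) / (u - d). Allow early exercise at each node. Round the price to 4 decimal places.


dt = T/N = 0.500000
u = exp(sigma*sqrt(dt)) = 1.271778; d = 1/u = 0.786300
p = (exp((r-q)*dt) - d) / (u - d) = 0.443276
Discount per step: exp(-r*dt) = 0.998501
Stock lattice S(k, i) with i counting down-moves:
  k=0: S(0,0) = 101.3200
  k=1: S(1,0) = 128.8566; S(1,1) = 79.6680
  k=2: S(2,0) = 163.8770; S(2,1) = 101.3200; S(2,2) = 62.6430
  k=3: S(3,0) = 208.4153; S(3,1) = 128.8566; S(3,2) = 79.6680; S(3,3) = 49.2562
  k=4: S(4,0) = 265.0581; S(4,1) = 163.8770; S(4,2) = 101.3200; S(4,3) = 62.6430; S(4,4) = 38.7302
Terminal payoffs V(N, i) = max(K - S_T, 0):
  V(4,0) = 0.000000; V(4,1) = 0.000000; V(4,2) = 1.930000; V(4,3) = 40.607046; V(4,4) = 64.519841
Backward induction: V(k, i) = exp(-r*dt) * [p * V(k+1, i) + (1-p) * V(k+1, i+1)]; then take max(V_cont, immediate exercise) for American.
  V(3,0) = exp(-r*dt) * [p*0.000000 + (1-p)*0.000000] = 0.000000; exercise = 0.000000; V(3,0) = max -> 0.000000
  V(3,1) = exp(-r*dt) * [p*0.000000 + (1-p)*1.930000] = 1.072867; exercise = 0.000000; V(3,1) = max -> 1.072867
  V(3,2) = exp(-r*dt) * [p*1.930000 + (1-p)*40.607046] = 23.427279; exercise = 23.582038; V(3,2) = max -> 23.582038
  V(3,3) = exp(-r*dt) * [p*40.607046 + (1-p)*64.519841] = 53.839058; exercise = 53.993817; V(3,3) = max -> 53.993817
  V(2,0) = exp(-r*dt) * [p*0.000000 + (1-p)*1.072867] = 0.596396; exercise = 0.000000; V(2,0) = max -> 0.596396
  V(2,1) = exp(-r*dt) * [p*1.072867 + (1-p)*23.582038] = 13.583876; exercise = 1.930000; V(2,1) = max -> 13.583876
  V(2,2) = exp(-r*dt) * [p*23.582038 + (1-p)*53.993817] = 40.452287; exercise = 40.607046; V(2,2) = max -> 40.607046
  V(1,0) = exp(-r*dt) * [p*0.596396 + (1-p)*13.583876] = 7.815109; exercise = 0.000000; V(1,0) = max -> 7.815109
  V(1,1) = exp(-r*dt) * [p*13.583876 + (1-p)*40.607046] = 28.585418; exercise = 23.582038; V(1,1) = max -> 28.585418
  V(0,0) = exp(-r*dt) * [p*7.815109 + (1-p)*28.585418] = 19.349396; exercise = 1.930000; V(0,0) = max -> 19.349396

Answer: Price = V(0,0) = 19.3494


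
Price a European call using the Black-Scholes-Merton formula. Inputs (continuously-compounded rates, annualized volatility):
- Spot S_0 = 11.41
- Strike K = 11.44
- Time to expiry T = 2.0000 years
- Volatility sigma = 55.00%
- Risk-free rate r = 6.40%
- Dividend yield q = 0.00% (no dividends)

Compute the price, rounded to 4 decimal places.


d1 = (ln(S/K) + (r - q + 0.5*sigma^2) * T) / (sigma * sqrt(T)) = 0.55009588
d2 = d1 - sigma * sqrt(T) = -0.22772158
exp(-rT) = 0.87985338; exp(-qT) = 1.00000000
C = S_0 * exp(-qT) * N(d1) - K * exp(-rT) * N(d2)
N(d1) = 0.70887319; N(d2) = 0.40993135
C = 11.4100 * 1.00000000 * 0.70887319 - 11.4400 * 0.87985338 * 0.40993135 = 3.9621

Answer: Price = 3.9621


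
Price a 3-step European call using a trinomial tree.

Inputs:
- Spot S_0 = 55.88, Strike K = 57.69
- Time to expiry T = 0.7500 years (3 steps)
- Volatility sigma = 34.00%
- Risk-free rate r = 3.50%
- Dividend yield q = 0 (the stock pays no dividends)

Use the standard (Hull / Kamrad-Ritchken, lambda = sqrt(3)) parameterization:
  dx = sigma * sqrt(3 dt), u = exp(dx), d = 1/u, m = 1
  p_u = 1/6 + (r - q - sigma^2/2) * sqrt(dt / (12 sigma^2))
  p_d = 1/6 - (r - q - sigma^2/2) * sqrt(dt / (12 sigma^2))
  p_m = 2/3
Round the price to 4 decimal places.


dt = T/N = 0.250000; dx = sigma*sqrt(3*dt) = 0.294449
u = exp(dx) = 1.342386; d = 1/u = 0.744942
p_u = 0.156988, p_m = 0.666667, p_d = 0.176346
Discount per step: exp(-r*dt) = 0.991288
Stock lattice S(k, j) with j the centered position index:
  k=0: S(0,+0) = 55.8800
  k=1: S(1,-1) = 41.6274; S(1,+0) = 55.8800; S(1,+1) = 75.0125
  k=2: S(2,-2) = 31.0100; S(2,-1) = 41.6274; S(2,+0) = 55.8800; S(2,+1) = 75.0125; S(2,+2) = 100.6958
  k=3: S(3,-3) = 23.1006; S(3,-2) = 31.0100; S(3,-1) = 41.6274; S(3,+0) = 55.8800; S(3,+1) = 75.0125; S(3,+2) = 100.6958; S(3,+3) = 135.1726
Terminal payoffs V(N, j) = max(S_T - K, 0):
  V(3,-3) = 0.000000; V(3,-2) = 0.000000; V(3,-1) = 0.000000; V(3,+0) = 0.000000; V(3,+1) = 17.322530; V(3,+2) = 43.005772; V(3,+3) = 77.482595
Backward induction: V(k, j) = exp(-r*dt) * [p_u * V(k+1, j+1) + p_m * V(k+1, j) + p_d * V(k+1, j-1)]
  V(2,-2) = exp(-r*dt) * [p_u*0.000000 + p_m*0.000000 + p_d*0.000000] = 0.000000
  V(2,-1) = exp(-r*dt) * [p_u*0.000000 + p_m*0.000000 + p_d*0.000000] = 0.000000
  V(2,+0) = exp(-r*dt) * [p_u*17.322530 + p_m*0.000000 + p_d*0.000000] = 2.695731
  V(2,+1) = exp(-r*dt) * [p_u*43.005772 + p_m*17.322530 + p_d*0.000000] = 18.140301
  V(2,+2) = exp(-r*dt) * [p_u*77.482595 + p_m*43.005772 + p_d*17.322530] = 43.506719
  V(1,-1) = exp(-r*dt) * [p_u*2.695731 + p_m*0.000000 + p_d*0.000000] = 0.419509
  V(1,+0) = exp(-r*dt) * [p_u*18.140301 + p_m*2.695731 + p_d*0.000000] = 4.604489
  V(1,+1) = exp(-r*dt) * [p_u*43.506719 + p_m*18.140301 + p_d*2.695731] = 19.229928
  V(0,+0) = exp(-r*dt) * [p_u*19.229928 + p_m*4.604489 + p_d*0.419509] = 6.108811

Answer: Price = V(0,0) = 6.1088


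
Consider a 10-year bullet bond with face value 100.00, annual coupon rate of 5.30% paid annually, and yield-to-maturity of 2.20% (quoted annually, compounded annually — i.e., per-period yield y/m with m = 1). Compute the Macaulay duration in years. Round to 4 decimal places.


Coupon per period c = face * coupon_rate / m = 5.300000
Periods per year m = 1; per-period yield y/m = 0.022000
Number of cashflows N = 10
Cashflows (t years, CF_t, discount factor 1/(1+y/m)^(m*t), PV):
  t = 1.0000: CF_t = 5.300000, DF = 0.978474, PV = 5.185910
  t = 2.0000: CF_t = 5.300000, DF = 0.957411, PV = 5.074276
  t = 3.0000: CF_t = 5.300000, DF = 0.936801, PV = 4.965045
  t = 4.0000: CF_t = 5.300000, DF = 0.916635, PV = 4.858165
  t = 5.0000: CF_t = 5.300000, DF = 0.896903, PV = 4.753586
  t = 6.0000: CF_t = 5.300000, DF = 0.877596, PV = 4.651259
  t = 7.0000: CF_t = 5.300000, DF = 0.858704, PV = 4.551134
  t = 8.0000: CF_t = 5.300000, DF = 0.840220, PV = 4.453164
  t = 9.0000: CF_t = 5.300000, DF = 0.822133, PV = 4.357303
  t = 10.0000: CF_t = 105.300000, DF = 0.804435, PV = 84.707022
Price P = sum_t PV_t = 127.556864
Macaulay numerator sum_t t * PV_t:
  t * PV_t at t = 1.0000: 5.185910
  t * PV_t at t = 2.0000: 10.148552
  t * PV_t at t = 3.0000: 14.895135
  t * PV_t at t = 4.0000: 19.432661
  t * PV_t at t = 5.0000: 23.767932
  t * PV_t at t = 6.0000: 27.907552
  t * PV_t at t = 7.0000: 31.857936
  t * PV_t at t = 8.0000: 35.625313
  t * PV_t at t = 9.0000: 39.215731
  t * PV_t at t = 10.0000: 847.070219
Macaulay duration D = (sum_t t * PV_t) / P = 1055.106941 / 127.556864 = 8.271659

Answer: Macaulay duration = 8.2717 years


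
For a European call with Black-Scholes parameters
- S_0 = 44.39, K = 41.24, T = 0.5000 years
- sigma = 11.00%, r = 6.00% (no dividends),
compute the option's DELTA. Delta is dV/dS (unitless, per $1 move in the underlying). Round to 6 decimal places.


d1 = 1.3708943972; d2 = 1.2931126512
phi(d1) = 0.1558885021; exp(-qT) = 1.0000000000; exp(-rT) = 0.9704455335
N(d1) = 0.9147960609
Delta = exp(-qT) * N(d1) = 1.0000000000 * 0.9147960609 = 0.914796

Answer: Delta = 0.914796


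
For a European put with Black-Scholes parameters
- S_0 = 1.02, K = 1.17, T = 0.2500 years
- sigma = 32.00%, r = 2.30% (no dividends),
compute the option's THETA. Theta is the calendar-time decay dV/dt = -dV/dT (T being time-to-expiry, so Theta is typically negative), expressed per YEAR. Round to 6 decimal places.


d1 = -0.7415695095; d2 = -0.9015695095
phi(d1) = 0.3030367475; exp(-qT) = 1.0000000000; exp(-rT) = 0.9942664996
Theta = -S*exp(-qT)*phi(d1)*sigma/(2*sqrt(T)) + r*K*exp(-rT)*N(-d2) - q*S*exp(-qT)*N(-d1)
N(-d1) = 0.7708258986; N(-d2) = 0.8163572030; sqrt(T) = 0.5000000000
Term 1 = -1.0200 * 1.0000000000 * 0.3030367475 * 0.3200 / (2 * 0.5000000000) = -0.0989111944
Term 2 = 0.0230 * 1.1700 * 0.9942664996 * 0.8163572030 = 0.0218422178
Term 3 = 0 (no dividend yield, q = 0)
Theta = -0.0989111944 + (0.0218422178) + (0.0000000000) = -0.077069

Answer: Theta = -0.077069


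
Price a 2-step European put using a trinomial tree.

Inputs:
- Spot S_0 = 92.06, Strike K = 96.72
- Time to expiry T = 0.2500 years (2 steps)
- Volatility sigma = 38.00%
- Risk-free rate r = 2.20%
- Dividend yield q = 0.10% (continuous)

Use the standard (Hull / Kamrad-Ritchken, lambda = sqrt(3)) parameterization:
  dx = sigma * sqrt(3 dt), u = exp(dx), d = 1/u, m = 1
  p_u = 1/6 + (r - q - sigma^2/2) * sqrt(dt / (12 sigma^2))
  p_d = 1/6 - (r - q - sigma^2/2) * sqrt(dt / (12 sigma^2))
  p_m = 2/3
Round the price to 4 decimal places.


dt = T/N = 0.125000; dx = sigma*sqrt(3*dt) = 0.232702
u = exp(dx) = 1.262005; d = 1/u = 0.792390
p_u = 0.152915, p_m = 0.666667, p_d = 0.180418
Discount per step: exp(-r*dt) = 0.997254
Stock lattice S(k, j) with j the centered position index:
  k=0: S(0,+0) = 92.0600
  k=1: S(1,-1) = 72.9474; S(1,+0) = 92.0600; S(1,+1) = 116.1802
  k=2: S(2,-2) = 57.8028; S(2,-1) = 72.9474; S(2,+0) = 92.0600; S(2,+1) = 116.1802; S(2,+2) = 146.6199
Terminal payoffs V(N, j) = max(K - S_T, 0):
  V(2,-2) = 38.917184; V(2,-1) = 23.772572; V(2,+0) = 4.660000; V(2,+1) = 0.000000; V(2,+2) = 0.000000
Backward induction: V(k, j) = exp(-r*dt) * [p_u * V(k+1, j+1) + p_m * V(k+1, j) + p_d * V(k+1, j-1)]
  V(1,-1) = exp(-r*dt) * [p_u*4.660000 + p_m*23.772572 + p_d*38.917184] = 23.517572
  V(1,+0) = exp(-r*dt) * [p_u*0.000000 + p_m*4.660000 + p_d*23.772572] = 7.375361
  V(1,+1) = exp(-r*dt) * [p_u*0.000000 + p_m*0.000000 + p_d*4.660000] = 0.838440
  V(0,+0) = exp(-r*dt) * [p_u*0.838440 + p_m*7.375361 + p_d*23.517572] = 9.262608

Answer: Price = V(0,0) = 9.2626


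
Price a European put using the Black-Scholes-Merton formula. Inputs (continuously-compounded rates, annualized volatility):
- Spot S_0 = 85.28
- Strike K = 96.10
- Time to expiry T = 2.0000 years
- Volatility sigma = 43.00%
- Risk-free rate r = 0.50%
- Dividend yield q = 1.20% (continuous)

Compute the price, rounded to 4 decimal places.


Answer: Price = 27.7491

Derivation:
d1 = (ln(S/K) + (r - q + 0.5*sigma^2) * T) / (sigma * sqrt(T)) = 0.08460721
d2 = d1 - sigma * sqrt(T) = -0.52350462
exp(-rT) = 0.99004983; exp(-qT) = 0.97628571
P = K * exp(-rT) * N(-d2) - S_0 * exp(-qT) * N(-d1)
N(-d1) = 0.46628683; N(-d2) = 0.69968843
P = 96.1000 * 0.99004983 * 0.69968843 - 85.2800 * 0.97628571 * 0.46628683 = 27.7491


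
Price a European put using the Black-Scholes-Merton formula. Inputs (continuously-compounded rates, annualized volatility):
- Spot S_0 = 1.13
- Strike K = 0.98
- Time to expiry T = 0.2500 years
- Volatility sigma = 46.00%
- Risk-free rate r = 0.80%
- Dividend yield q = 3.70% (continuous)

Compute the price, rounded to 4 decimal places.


d1 = (ln(S/K) + (r - q + 0.5*sigma^2) * T) / (sigma * sqrt(T)) = 0.70269713
d2 = d1 - sigma * sqrt(T) = 0.47269713
exp(-rT) = 0.99800200; exp(-qT) = 0.99079265
P = K * exp(-rT) * N(-d2) - S_0 * exp(-qT) * N(-d1)
N(-d1) = 0.24112226; N(-d2) = 0.31821464
P = 0.9800 * 0.99800200 * 0.31821464 - 1.1300 * 0.99079265 * 0.24112226 = 0.0413

Answer: Price = 0.0413


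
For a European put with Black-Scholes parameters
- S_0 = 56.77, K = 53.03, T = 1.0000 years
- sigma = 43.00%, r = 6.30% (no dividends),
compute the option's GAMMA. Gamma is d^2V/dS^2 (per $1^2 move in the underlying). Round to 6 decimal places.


d1 = 0.5200005257; d2 = 0.0900005257
phi(d1) = 0.3484924175; exp(-qT) = 1.0000000000; exp(-rT) = 0.9389434737
Gamma = exp(-qT) * phi(d1) / (S * sigma * sqrt(T)) = 1.0000000000 * 0.3484924175 / (56.7700 * 0.4300 * 1.0000000000) = 0.014276

Answer: Gamma = 0.014276


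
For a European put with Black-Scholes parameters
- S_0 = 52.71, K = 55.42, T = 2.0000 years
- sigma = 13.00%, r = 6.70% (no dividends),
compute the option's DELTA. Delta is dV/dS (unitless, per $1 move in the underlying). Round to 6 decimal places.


d1 = 0.5480874487; d2 = 0.3642396856
phi(d1) = 0.3433041607; exp(-qT) = 1.0000000000; exp(-rT) = 0.8745900646
N(-d1) = 0.2918159292
Delta = -exp(-qT) * N(-d1) = -1.0000000000 * 0.2918159292 = -0.291816

Answer: Delta = -0.291816


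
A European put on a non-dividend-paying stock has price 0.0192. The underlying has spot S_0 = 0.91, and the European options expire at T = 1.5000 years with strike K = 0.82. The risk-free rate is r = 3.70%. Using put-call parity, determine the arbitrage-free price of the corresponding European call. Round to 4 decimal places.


Put-call parity: C - P = S_0 * exp(-qT) - K * exp(-rT).
S_0 * exp(-qT) = 0.9100 * 1.00000000 = 0.91000000
K * exp(-rT) = 0.8200 * 0.94601202 = 0.77572986
C = P + S*exp(-qT) - K*exp(-rT)
C = 0.0192 + 0.91000000 - 0.77572986 = 0.1535

Answer: Call price = 0.1535


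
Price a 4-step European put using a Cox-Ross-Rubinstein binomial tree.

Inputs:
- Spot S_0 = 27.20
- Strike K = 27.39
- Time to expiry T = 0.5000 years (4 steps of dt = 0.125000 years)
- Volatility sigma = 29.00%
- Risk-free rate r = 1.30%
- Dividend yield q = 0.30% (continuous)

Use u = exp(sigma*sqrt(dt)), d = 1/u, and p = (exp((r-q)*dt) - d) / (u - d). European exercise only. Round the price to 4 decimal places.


Answer: Price = V(0,0) = 2.1477

Derivation:
dt = T/N = 0.125000
u = exp(sigma*sqrt(dt)) = 1.107971; d = 1/u = 0.902551
p = (exp((r-q)*dt) - d) / (u - d) = 0.480479
Discount per step: exp(-r*dt) = 0.998376
Stock lattice S(k, i) with i counting down-moves:
  k=0: S(0,0) = 27.2000
  k=1: S(1,0) = 30.1368; S(1,1) = 24.5494
  k=2: S(2,0) = 33.3907; S(2,1) = 27.2000; S(2,2) = 22.1571
  k=3: S(3,0) = 36.9959; S(3,1) = 30.1368; S(3,2) = 24.5494; S(3,3) = 19.9979
  k=4: S(4,0) = 40.9904; S(4,1) = 33.3907; S(4,2) = 27.2000; S(4,3) = 22.1571; S(4,4) = 18.0491
Terminal payoffs V(N, i) = max(K - S_T, 0):
  V(4,0) = 0.000000; V(4,1) = 0.000000; V(4,2) = 0.190000; V(4,3) = 5.232944; V(4,4) = 9.340914
Backward induction: V(k, i) = exp(-r*dt) * [p * V(k+1, i) + (1-p) * V(k+1, i+1)].
  V(3,0) = exp(-r*dt) * [p*0.000000 + (1-p)*0.000000] = 0.000000
  V(3,1) = exp(-r*dt) * [p*0.000000 + (1-p)*0.190000] = 0.098549
  V(3,2) = exp(-r*dt) * [p*0.190000 + (1-p)*5.232944] = 2.805354
  V(3,3) = exp(-r*dt) * [p*5.232944 + (1-p)*9.340914] = 7.355160
  V(2,0) = exp(-r*dt) * [p*0.000000 + (1-p)*0.098549] = 0.051115
  V(2,1) = exp(-r*dt) * [p*0.098549 + (1-p)*2.805354] = 1.502349
  V(2,2) = exp(-r*dt) * [p*2.805354 + (1-p)*7.355160] = 5.160682
  V(1,0) = exp(-r*dt) * [p*0.051115 + (1-p)*1.502349] = 0.803755
  V(1,1) = exp(-r*dt) * [p*1.502349 + (1-p)*5.160682] = 3.397406
  V(0,0) = exp(-r*dt) * [p*0.803755 + (1-p)*3.397406] = 2.147719


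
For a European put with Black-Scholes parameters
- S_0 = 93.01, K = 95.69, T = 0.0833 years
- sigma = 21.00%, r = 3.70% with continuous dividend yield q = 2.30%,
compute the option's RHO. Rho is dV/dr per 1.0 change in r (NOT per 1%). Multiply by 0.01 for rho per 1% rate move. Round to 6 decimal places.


Answer: Rho = -5.437727

Derivation:
d1 = -0.4191381967; d2 = -0.4797478494
phi(d1) = 0.3653947704; exp(-qT) = 0.9980859342; exp(-rT) = 0.9969226448
N(-d2) = 0.6842966503
Rho = -K*T*exp(-rT)*N(-d2) = -95.6900 * 0.0833 * 0.9969226448 * 0.6842966503 = -5.437727


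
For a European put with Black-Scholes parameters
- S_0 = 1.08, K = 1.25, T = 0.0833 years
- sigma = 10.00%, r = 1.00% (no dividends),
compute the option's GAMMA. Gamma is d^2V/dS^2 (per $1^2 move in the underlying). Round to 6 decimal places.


d1 = -5.0216311731; d2 = -5.0504929125
phi(d1) = 0.0000013340; exp(-qT) = 1.0000000000; exp(-rT) = 0.9991673468
Gamma = exp(-qT) * phi(d1) / (S * sigma * sqrt(T)) = 1.0000000000 * 0.0000013340 / (1.0800 * 0.1000 * 0.2886173938) = 0.000043

Answer: Gamma = 0.000043


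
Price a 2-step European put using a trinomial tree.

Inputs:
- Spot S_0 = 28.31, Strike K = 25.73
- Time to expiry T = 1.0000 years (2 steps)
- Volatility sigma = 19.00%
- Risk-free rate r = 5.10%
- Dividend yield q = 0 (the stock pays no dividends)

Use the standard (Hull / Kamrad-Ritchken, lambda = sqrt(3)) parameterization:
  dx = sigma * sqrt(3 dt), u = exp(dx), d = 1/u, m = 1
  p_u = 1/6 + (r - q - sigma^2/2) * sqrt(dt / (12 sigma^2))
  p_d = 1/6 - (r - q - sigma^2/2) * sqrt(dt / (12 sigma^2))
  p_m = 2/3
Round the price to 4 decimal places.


dt = T/N = 0.500000; dx = sigma*sqrt(3*dt) = 0.232702
u = exp(dx) = 1.262005; d = 1/u = 0.792390
p_u = 0.202066, p_m = 0.666667, p_d = 0.131267
Discount per step: exp(-r*dt) = 0.974822
Stock lattice S(k, j) with j the centered position index:
  k=0: S(0,+0) = 28.3100
  k=1: S(1,-1) = 22.4326; S(1,+0) = 28.3100; S(1,+1) = 35.7274
  k=2: S(2,-2) = 17.7753; S(2,-1) = 22.4326; S(2,+0) = 28.3100; S(2,+1) = 35.7274; S(2,+2) = 45.0881
Terminal payoffs V(N, j) = max(K - S_T, 0):
  V(2,-2) = 7.954661; V(2,-1) = 3.297438; V(2,+0) = 0.000000; V(2,+1) = 0.000000; V(2,+2) = 0.000000
Backward induction: V(k, j) = exp(-r*dt) * [p_u * V(k+1, j+1) + p_m * V(k+1, j) + p_d * V(k+1, j-1)]
  V(1,-1) = exp(-r*dt) * [p_u*0.000000 + p_m*3.297438 + p_d*7.954661] = 3.160840
  V(1,+0) = exp(-r*dt) * [p_u*0.000000 + p_m*0.000000 + p_d*3.297438] = 0.421948
  V(1,+1) = exp(-r*dt) * [p_u*0.000000 + p_m*0.000000 + p_d*0.000000] = 0.000000
  V(0,+0) = exp(-r*dt) * [p_u*0.000000 + p_m*0.421948 + p_d*3.160840] = 0.678684

Answer: Price = V(0,0) = 0.6787


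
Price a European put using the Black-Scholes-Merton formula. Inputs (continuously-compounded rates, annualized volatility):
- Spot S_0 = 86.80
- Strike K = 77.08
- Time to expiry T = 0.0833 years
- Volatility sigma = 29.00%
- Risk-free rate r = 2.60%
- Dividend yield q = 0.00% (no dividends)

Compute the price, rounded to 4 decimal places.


Answer: Price = 0.2269

Derivation:
d1 = (ln(S/K) + (r - q + 0.5*sigma^2) * T) / (sigma * sqrt(T)) = 1.48665190
d2 = d1 - sigma * sqrt(T) = 1.40295286
exp(-rT) = 0.99783654; exp(-qT) = 1.00000000
P = K * exp(-rT) * N(-d2) - S_0 * exp(-qT) * N(-d1)
N(-d1) = 0.06855339; N(-d2) = 0.08031545
P = 77.0800 * 0.99783654 * 0.08031545 - 86.8000 * 1.00000000 * 0.06855339 = 0.2269


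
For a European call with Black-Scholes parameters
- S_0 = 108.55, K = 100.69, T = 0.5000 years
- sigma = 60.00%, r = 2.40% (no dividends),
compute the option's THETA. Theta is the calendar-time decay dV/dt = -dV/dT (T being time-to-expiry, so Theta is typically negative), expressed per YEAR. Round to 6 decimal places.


d1 = 0.4175805105; d2 = -0.0066835582
phi(d1) = 0.3656329657; exp(-qT) = 1.0000000000; exp(-rT) = 0.9880717129
Theta = -S*exp(-qT)*phi(d1)*sigma/(2*sqrt(T)) - r*K*exp(-rT)*N(d2) + q*S*exp(-qT)*N(d1)
N(d1) = 0.6618730756; N(d2) = 0.4973336659; sqrt(T) = 0.7071067812
Term 1 = -108.5500 * 1.0000000000 * 0.3656329657 * 0.6000 / (2 * 0.7071067812) = -16.8388111168
Term 2 = -0.0240 * 100.6900 * 0.9880717129 * 0.4973336659 = -1.1875007911
Term 3 = 0 (no dividend yield, q = 0)
Theta = -16.8388111168 + (-1.1875007911) + (0.0000000000) = -18.026312

Answer: Theta = -18.026312


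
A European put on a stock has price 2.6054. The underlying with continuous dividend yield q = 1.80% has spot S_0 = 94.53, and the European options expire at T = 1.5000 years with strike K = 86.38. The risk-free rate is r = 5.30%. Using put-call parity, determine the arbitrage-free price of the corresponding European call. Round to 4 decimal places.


Put-call parity: C - P = S_0 * exp(-qT) - K * exp(-rT).
S_0 * exp(-qT) = 94.5300 * 0.97336124 = 92.01183816
K * exp(-rT) = 86.3800 * 0.92357802 = 79.77866936
C = P + S*exp(-qT) - K*exp(-rT)
C = 2.6054 + 92.01183816 - 79.77866936 = 14.8386

Answer: Call price = 14.8386


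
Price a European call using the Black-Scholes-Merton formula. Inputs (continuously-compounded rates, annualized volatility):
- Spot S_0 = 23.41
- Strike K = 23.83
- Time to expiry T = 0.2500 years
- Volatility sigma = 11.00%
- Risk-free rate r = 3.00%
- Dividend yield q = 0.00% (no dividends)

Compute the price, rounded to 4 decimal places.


d1 = (ln(S/K) + (r - q + 0.5*sigma^2) * T) / (sigma * sqrt(T)) = -0.15944563
d2 = d1 - sigma * sqrt(T) = -0.21444563
exp(-rT) = 0.99252805; exp(-qT) = 1.00000000
C = S_0 * exp(-qT) * N(d1) - K * exp(-rT) * N(d2)
N(d1) = 0.43665890; N(d2) = 0.41509978
C = 23.4100 * 1.00000000 * 0.43665890 - 23.8300 * 0.99252805 * 0.41509978 = 0.4043

Answer: Price = 0.4043


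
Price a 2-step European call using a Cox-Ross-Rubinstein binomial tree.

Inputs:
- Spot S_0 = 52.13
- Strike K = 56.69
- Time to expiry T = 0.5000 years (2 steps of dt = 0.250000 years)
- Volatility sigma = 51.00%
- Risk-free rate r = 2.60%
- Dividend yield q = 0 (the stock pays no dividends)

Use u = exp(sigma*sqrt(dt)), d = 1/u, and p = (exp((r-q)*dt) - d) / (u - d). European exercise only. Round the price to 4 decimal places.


Answer: Price = V(0,0) = 6.0006

Derivation:
dt = T/N = 0.250000
u = exp(sigma*sqrt(dt)) = 1.290462; d = 1/u = 0.774916
p = (exp((r-q)*dt) - d) / (u - d) = 0.449242
Discount per step: exp(-r*dt) = 0.993521
Stock lattice S(k, i) with i counting down-moves:
  k=0: S(0,0) = 52.1300
  k=1: S(1,0) = 67.2718; S(1,1) = 40.3964
  k=2: S(2,0) = 86.8116; S(2,1) = 52.1300; S(2,2) = 31.3038
Terminal payoffs V(N, i) = max(S_T - K, 0):
  V(2,0) = 30.121630; V(2,1) = 0.000000; V(2,2) = 0.000000
Backward induction: V(k, i) = exp(-r*dt) * [p * V(k+1, i) + (1-p) * V(k+1, i+1)].
  V(1,0) = exp(-r*dt) * [p*30.121630 + (1-p)*0.000000] = 13.444238
  V(1,1) = exp(-r*dt) * [p*0.000000 + (1-p)*0.000000] = 0.000000
  V(0,0) = exp(-r*dt) * [p*13.444238 + (1-p)*0.000000] = 6.000589


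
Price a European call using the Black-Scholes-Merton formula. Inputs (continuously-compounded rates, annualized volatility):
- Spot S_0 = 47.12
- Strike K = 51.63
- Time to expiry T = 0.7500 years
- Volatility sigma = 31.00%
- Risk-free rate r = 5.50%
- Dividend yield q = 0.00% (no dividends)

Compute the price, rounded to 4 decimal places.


Answer: Price = 4.0384

Derivation:
d1 = (ln(S/K) + (r - q + 0.5*sigma^2) * T) / (sigma * sqrt(T)) = -0.05258677
d2 = d1 - sigma * sqrt(T) = -0.32105465
exp(-rT) = 0.95958920; exp(-qT) = 1.00000000
C = S_0 * exp(-qT) * N(d1) - K * exp(-rT) * N(d2)
N(d1) = 0.47903058; N(d2) = 0.37408449
C = 47.1200 * 1.00000000 * 0.47903058 - 51.6300 * 0.95958920 * 0.37408449 = 4.0384


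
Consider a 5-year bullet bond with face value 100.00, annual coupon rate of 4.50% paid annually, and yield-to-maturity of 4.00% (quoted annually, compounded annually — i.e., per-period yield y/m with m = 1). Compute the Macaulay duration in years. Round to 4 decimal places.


Answer: Macaulay duration = 4.5927 years

Derivation:
Coupon per period c = face * coupon_rate / m = 4.500000
Periods per year m = 1; per-period yield y/m = 0.040000
Number of cashflows N = 5
Cashflows (t years, CF_t, discount factor 1/(1+y/m)^(m*t), PV):
  t = 1.0000: CF_t = 4.500000, DF = 0.961538, PV = 4.326923
  t = 2.0000: CF_t = 4.500000, DF = 0.924556, PV = 4.160503
  t = 3.0000: CF_t = 4.500000, DF = 0.888996, PV = 4.000484
  t = 4.0000: CF_t = 4.500000, DF = 0.854804, PV = 3.846619
  t = 5.0000: CF_t = 104.500000, DF = 0.821927, PV = 85.891383
Price P = sum_t PV_t = 102.225911
Macaulay numerator sum_t t * PV_t:
  t * PV_t at t = 1.0000: 4.326923
  t * PV_t at t = 2.0000: 8.321006
  t * PV_t at t = 3.0000: 12.001451
  t * PV_t at t = 4.0000: 15.386475
  t * PV_t at t = 5.0000: 429.456913
Macaulay duration D = (sum_t t * PV_t) / P = 469.492769 / 102.225911 = 4.592698


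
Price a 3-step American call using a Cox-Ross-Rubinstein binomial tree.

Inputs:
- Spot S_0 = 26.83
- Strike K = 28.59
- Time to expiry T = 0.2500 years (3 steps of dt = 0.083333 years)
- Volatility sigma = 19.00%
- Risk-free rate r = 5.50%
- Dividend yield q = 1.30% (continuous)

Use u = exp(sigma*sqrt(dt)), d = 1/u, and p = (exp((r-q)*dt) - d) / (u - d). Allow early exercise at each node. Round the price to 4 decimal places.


dt = T/N = 0.083333
u = exp(sigma*sqrt(dt)) = 1.056380; d = 1/u = 0.946629
p = (exp((r-q)*dt) - d) / (u - d) = 0.518237
Discount per step: exp(-r*dt) = 0.995427
Stock lattice S(k, i) with i counting down-moves:
  k=0: S(0,0) = 26.8300
  k=1: S(1,0) = 28.3427; S(1,1) = 25.3980
  k=2: S(2,0) = 29.9407; S(2,1) = 26.8300; S(2,2) = 24.0425
  k=3: S(3,0) = 31.6287; S(3,1) = 28.3427; S(3,2) = 25.3980; S(3,3) = 22.7593
Terminal payoffs V(N, i) = max(S_T - K, 0):
  V(3,0) = 3.038718; V(3,1) = 0.000000; V(3,2) = 0.000000; V(3,3) = 0.000000
Backward induction: V(k, i) = exp(-r*dt) * [p * V(k+1, i) + (1-p) * V(k+1, i+1)]; then take max(V_cont, immediate exercise) for American.
  V(2,0) = exp(-r*dt) * [p*3.038718 + (1-p)*0.000000] = 1.567576; exercise = 1.350654; V(2,0) = max -> 1.567576
  V(2,1) = exp(-r*dt) * [p*0.000000 + (1-p)*0.000000] = 0.000000; exercise = 0.000000; V(2,1) = max -> 0.000000
  V(2,2) = exp(-r*dt) * [p*0.000000 + (1-p)*0.000000] = 0.000000; exercise = 0.000000; V(2,2) = max -> 0.000000
  V(1,0) = exp(-r*dt) * [p*1.567576 + (1-p)*0.000000] = 0.808662; exercise = 0.000000; V(1,0) = max -> 0.808662
  V(1,1) = exp(-r*dt) * [p*0.000000 + (1-p)*0.000000] = 0.000000; exercise = 0.000000; V(1,1) = max -> 0.000000
  V(0,0) = exp(-r*dt) * [p*0.808662 + (1-p)*0.000000] = 0.417162; exercise = 0.000000; V(0,0) = max -> 0.417162

Answer: Price = V(0,0) = 0.4172


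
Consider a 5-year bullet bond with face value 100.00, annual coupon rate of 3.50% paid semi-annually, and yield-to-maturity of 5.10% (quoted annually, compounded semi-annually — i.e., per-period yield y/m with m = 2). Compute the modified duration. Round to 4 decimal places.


Coupon per period c = face * coupon_rate / m = 1.750000
Periods per year m = 2; per-period yield y/m = 0.025500
Number of cashflows N = 10
Cashflows (t years, CF_t, discount factor 1/(1+y/m)^(m*t), PV):
  t = 0.5000: CF_t = 1.750000, DF = 0.975134, PV = 1.706485
  t = 1.0000: CF_t = 1.750000, DF = 0.950886, PV = 1.664051
  t = 1.5000: CF_t = 1.750000, DF = 0.927242, PV = 1.622673
  t = 2.0000: CF_t = 1.750000, DF = 0.904185, PV = 1.582324
  t = 2.5000: CF_t = 1.750000, DF = 0.881702, PV = 1.542978
  t = 3.0000: CF_t = 1.750000, DF = 0.859777, PV = 1.504610
  t = 3.5000: CF_t = 1.750000, DF = 0.838398, PV = 1.467197
  t = 4.0000: CF_t = 1.750000, DF = 0.817551, PV = 1.430714
  t = 4.5000: CF_t = 1.750000, DF = 0.797222, PV = 1.395138
  t = 5.0000: CF_t = 101.750000, DF = 0.777398, PV = 79.100234
Price P = sum_t PV_t = 93.016404
First compute Macaulay numerator sum_t t * PV_t:
  t * PV_t at t = 0.5000: 0.853242
  t * PV_t at t = 1.0000: 1.664051
  t * PV_t at t = 1.5000: 2.434010
  t * PV_t at t = 2.0000: 3.164648
  t * PV_t at t = 2.5000: 3.857445
  t * PV_t at t = 3.0000: 4.513831
  t * PV_t at t = 3.5000: 5.135189
  t * PV_t at t = 4.0000: 5.722855
  t * PV_t at t = 4.5000: 6.278120
  t * PV_t at t = 5.0000: 395.501172
Macaulay duration D = 429.124563 / 93.016404 = 4.613429
Modified duration = D / (1 + y/m) = 4.613429 / (1 + 0.025500) = 4.498712

Answer: Modified duration = 4.4987


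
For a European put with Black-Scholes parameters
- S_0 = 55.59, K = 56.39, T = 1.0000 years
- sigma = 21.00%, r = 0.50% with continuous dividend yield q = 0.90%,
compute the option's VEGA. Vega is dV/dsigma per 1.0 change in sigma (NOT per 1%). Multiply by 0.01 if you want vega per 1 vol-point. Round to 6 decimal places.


Answer: Vega = 21.974977

Derivation:
d1 = 0.0179118626; d2 = -0.1920881374
phi(d1) = 0.3988782882; exp(-qT) = 0.9910403788; exp(-rT) = 0.9950124792
Vega = S * exp(-qT) * phi(d1) * sqrt(T) = 55.5900 * 0.9910403788 * 0.3988782882 * 1.0000000000 = 21.974977


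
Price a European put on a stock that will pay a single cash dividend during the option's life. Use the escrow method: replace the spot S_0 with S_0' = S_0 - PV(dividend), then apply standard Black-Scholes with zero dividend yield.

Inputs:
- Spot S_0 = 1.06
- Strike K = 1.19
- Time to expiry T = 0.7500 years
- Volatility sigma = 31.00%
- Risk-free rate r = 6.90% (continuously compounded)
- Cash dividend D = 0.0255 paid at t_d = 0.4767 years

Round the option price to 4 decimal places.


PV(D) = D * exp(-r * t_d) = 0.0255 * 0.96764277 = 0.02467489
S_0' = S_0 - PV(D) = 1.0600 - 0.02467489 = 1.03532511
d1 = (ln(S_0'/K) + (r + sigma^2/2)*T) / (sigma*sqrt(T)) = -0.19164421
d2 = d1 - sigma*sqrt(T) = -0.46011209
exp(-rT) = 0.94956623
N(-d1) = 0.57598955; N(-d2) = 0.67728212
P = K * exp(-rT) * N(-d2) - S_0' * N(-d1) = 1.1900 * 0.94956623 * 0.67728212 - 1.03532511 * 0.57598955 = 0.1690

Answer: Price = 0.1690


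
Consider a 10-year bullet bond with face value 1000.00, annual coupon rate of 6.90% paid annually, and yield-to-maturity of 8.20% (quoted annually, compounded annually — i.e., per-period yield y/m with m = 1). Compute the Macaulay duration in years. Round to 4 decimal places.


Answer: Macaulay duration = 7.4166 years

Derivation:
Coupon per period c = face * coupon_rate / m = 69.000000
Periods per year m = 1; per-period yield y/m = 0.082000
Number of cashflows N = 10
Cashflows (t years, CF_t, discount factor 1/(1+y/m)^(m*t), PV):
  t = 1.0000: CF_t = 69.000000, DF = 0.924214, PV = 63.770795
  t = 2.0000: CF_t = 69.000000, DF = 0.854172, PV = 58.937888
  t = 3.0000: CF_t = 69.000000, DF = 0.789438, PV = 54.471246
  t = 4.0000: CF_t = 69.000000, DF = 0.729610, PV = 50.343111
  t = 5.0000: CF_t = 69.000000, DF = 0.674316, PV = 46.527829
  t = 6.0000: CF_t = 69.000000, DF = 0.623213, PV = 43.001690
  t = 7.0000: CF_t = 69.000000, DF = 0.575982, PV = 39.742782
  t = 8.0000: CF_t = 69.000000, DF = 0.532331, PV = 36.730852
  t = 9.0000: CF_t = 69.000000, DF = 0.491988, PV = 33.947183
  t = 10.0000: CF_t = 1069.000000, DF = 0.454703, PV = 486.077029
Price P = sum_t PV_t = 913.550405
Macaulay numerator sum_t t * PV_t:
  t * PV_t at t = 1.0000: 63.770795
  t * PV_t at t = 2.0000: 117.875776
  t * PV_t at t = 3.0000: 163.413738
  t * PV_t at t = 4.0000: 201.372443
  t * PV_t at t = 5.0000: 232.639144
  t * PV_t at t = 6.0000: 258.010141
  t * PV_t at t = 7.0000: 278.199475
  t * PV_t at t = 8.0000: 293.846818
  t * PV_t at t = 9.0000: 305.524649
  t * PV_t at t = 10.0000: 4860.770288
Macaulay duration D = (sum_t t * PV_t) / P = 6775.423265 / 913.550405 = 7.416584


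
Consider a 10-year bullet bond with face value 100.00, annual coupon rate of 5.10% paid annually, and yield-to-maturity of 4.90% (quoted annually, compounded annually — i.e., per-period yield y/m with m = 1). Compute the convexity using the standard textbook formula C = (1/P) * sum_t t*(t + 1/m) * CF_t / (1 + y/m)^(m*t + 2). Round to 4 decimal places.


Answer: Convexity = 74.9418

Derivation:
Coupon per period c = face * coupon_rate / m = 5.100000
Periods per year m = 1; per-period yield y/m = 0.049000
Number of cashflows N = 10
Cashflows (t years, CF_t, discount factor 1/(1+y/m)^(m*t), PV):
  t = 1.0000: CF_t = 5.100000, DF = 0.953289, PV = 4.861773
  t = 2.0000: CF_t = 5.100000, DF = 0.908760, PV = 4.634674
  t = 3.0000: CF_t = 5.100000, DF = 0.866310, PV = 4.418183
  t = 4.0000: CF_t = 5.100000, DF = 0.825844, PV = 4.211805
  t = 5.0000: CF_t = 5.100000, DF = 0.787268, PV = 4.015066
  t = 6.0000: CF_t = 5.100000, DF = 0.750494, PV = 3.827518
  t = 7.0000: CF_t = 5.100000, DF = 0.715437, PV = 3.648730
  t = 8.0000: CF_t = 5.100000, DF = 0.682018, PV = 3.478294
  t = 9.0000: CF_t = 5.100000, DF = 0.650161, PV = 3.315819
  t = 10.0000: CF_t = 105.100000, DF = 0.619791, PV = 65.140012
Price P = sum_t PV_t = 101.551874
Convexity numerator sum_t t*(t + 1/m) * CF_t / (1+y/m)^(m*t + 2):
  t = 1.0000: term = 8.836366
  t = 2.0000: term = 25.270828
  t = 3.0000: term = 48.180797
  t = 4.0000: term = 76.550361
  t = 5.0000: term = 109.461908
  t = 6.0000: term = 146.088342
  t = 7.0000: term = 185.685850
  t = 8.0000: term = 227.587178
  t = 9.0000: term = 271.195398
  t = 10.0000: term = 6511.627414
Convexity = (1/P) * sum = 7610.484442 / 101.551874 = 74.941841


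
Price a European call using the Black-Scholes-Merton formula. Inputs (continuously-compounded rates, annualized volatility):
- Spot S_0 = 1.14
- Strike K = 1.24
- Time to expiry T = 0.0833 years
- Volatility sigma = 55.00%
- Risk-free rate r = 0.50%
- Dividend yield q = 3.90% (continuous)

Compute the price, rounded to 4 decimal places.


Answer: Price = 0.0345

Derivation:
d1 = (ln(S/K) + (r - q + 0.5*sigma^2) * T) / (sigma * sqrt(T)) = -0.46816426
d2 = d1 - sigma * sqrt(T) = -0.62690383
exp(-rT) = 0.99958359; exp(-qT) = 0.99675657
C = S_0 * exp(-qT) * N(d1) - K * exp(-rT) * N(d2)
N(d1) = 0.31983356; N(d2) = 0.26536114
C = 1.1400 * 0.99675657 * 0.31983356 - 1.2400 * 0.99958359 * 0.26536114 = 0.0345


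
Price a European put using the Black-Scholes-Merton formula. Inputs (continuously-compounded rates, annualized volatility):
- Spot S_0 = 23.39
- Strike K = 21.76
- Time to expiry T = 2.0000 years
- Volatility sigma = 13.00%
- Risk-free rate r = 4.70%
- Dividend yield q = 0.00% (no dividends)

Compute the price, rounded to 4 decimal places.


Answer: Price = 0.3934

Derivation:
d1 = (ln(S/K) + (r - q + 0.5*sigma^2) * T) / (sigma * sqrt(T)) = 0.99612394
d2 = d1 - sigma * sqrt(T) = 0.81227618
exp(-rT) = 0.91028276; exp(-qT) = 1.00000000
P = K * exp(-rT) * N(-d2) - S_0 * exp(-qT) * N(-d1)
N(-d1) = 0.15959496; N(-d2) = 0.20831659
P = 21.7600 * 0.91028276 * 0.20831659 - 23.3900 * 1.00000000 * 0.15959496 = 0.3934


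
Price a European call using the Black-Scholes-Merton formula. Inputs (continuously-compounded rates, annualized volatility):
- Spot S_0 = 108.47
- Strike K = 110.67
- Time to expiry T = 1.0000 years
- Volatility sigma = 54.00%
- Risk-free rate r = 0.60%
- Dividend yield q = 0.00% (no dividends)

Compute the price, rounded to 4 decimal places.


Answer: Price = 22.4891

Derivation:
d1 = (ln(S/K) + (r - q + 0.5*sigma^2) * T) / (sigma * sqrt(T)) = 0.24392748
d2 = d1 - sigma * sqrt(T) = -0.29607252
exp(-rT) = 0.99401796; exp(-qT) = 1.00000000
C = S_0 * exp(-qT) * N(d1) - K * exp(-rT) * N(d2)
N(d1) = 0.59635651; N(d2) = 0.38358735
C = 108.4700 * 1.00000000 * 0.59635651 - 110.6700 * 0.99401796 * 0.38358735 = 22.4891


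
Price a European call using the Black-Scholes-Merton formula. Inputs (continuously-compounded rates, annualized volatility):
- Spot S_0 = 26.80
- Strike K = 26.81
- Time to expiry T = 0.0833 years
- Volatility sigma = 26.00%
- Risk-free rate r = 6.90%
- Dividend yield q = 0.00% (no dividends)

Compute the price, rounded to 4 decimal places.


d1 = (ln(S/K) + (r - q + 0.5*sigma^2) * T) / (sigma * sqrt(T)) = 0.10914337
d2 = d1 - sigma * sqrt(T) = 0.03410284
exp(-rT) = 0.99426879; exp(-qT) = 1.00000000
C = S_0 * exp(-qT) * N(d1) - K * exp(-rT) * N(d2)
N(d1) = 0.54345561; N(d2) = 0.51360243
C = 26.8000 * 1.00000000 * 0.54345561 - 26.8100 * 0.99426879 * 0.51360243 = 0.8738

Answer: Price = 0.8738


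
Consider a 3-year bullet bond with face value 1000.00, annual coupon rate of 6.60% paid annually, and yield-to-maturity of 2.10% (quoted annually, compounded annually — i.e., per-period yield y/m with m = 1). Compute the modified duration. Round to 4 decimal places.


Coupon per period c = face * coupon_rate / m = 66.000000
Periods per year m = 1; per-period yield y/m = 0.021000
Number of cashflows N = 3
Cashflows (t years, CF_t, discount factor 1/(1+y/m)^(m*t), PV):
  t = 1.0000: CF_t = 66.000000, DF = 0.979432, PV = 64.642507
  t = 2.0000: CF_t = 66.000000, DF = 0.959287, PV = 63.312936
  t = 3.0000: CF_t = 1066.000000, DF = 0.939556, PV = 1001.566935
Price P = sum_t PV_t = 1129.522378
First compute Macaulay numerator sum_t t * PV_t:
  t * PV_t at t = 1.0000: 64.642507
  t * PV_t at t = 2.0000: 126.625871
  t * PV_t at t = 3.0000: 3004.700804
Macaulay duration D = 3195.969182 / 1129.522378 = 2.829487
Modified duration = D / (1 + y/m) = 2.829487 / (1 + 0.021000) = 2.771290

Answer: Modified duration = 2.7713


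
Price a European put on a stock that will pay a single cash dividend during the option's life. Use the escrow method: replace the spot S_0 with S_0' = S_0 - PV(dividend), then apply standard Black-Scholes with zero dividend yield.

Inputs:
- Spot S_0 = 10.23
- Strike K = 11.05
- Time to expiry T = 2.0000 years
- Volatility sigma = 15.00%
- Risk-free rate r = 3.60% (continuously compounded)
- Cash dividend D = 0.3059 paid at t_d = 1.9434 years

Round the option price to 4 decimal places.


Answer: Price = 1.0336

Derivation:
PV(D) = D * exp(-r * t_d) = 0.3059 * 0.93242888 = 0.28522999
S_0' = S_0 - PV(D) = 10.2300 - 0.28522999 = 9.94477001
d1 = (ln(S_0'/K) + (r + sigma^2/2)*T) / (sigma*sqrt(T)) = -0.05130598
d2 = d1 - sigma*sqrt(T) = -0.26343802
exp(-rT) = 0.93053090
N(-d1) = 0.52045915; N(-d2) = 0.60389350
P = K * exp(-rT) * N(-d2) - S_0' * N(-d1) = 11.0500 * 0.93053090 * 0.60389350 - 9.94477001 * 0.52045915 = 1.0336


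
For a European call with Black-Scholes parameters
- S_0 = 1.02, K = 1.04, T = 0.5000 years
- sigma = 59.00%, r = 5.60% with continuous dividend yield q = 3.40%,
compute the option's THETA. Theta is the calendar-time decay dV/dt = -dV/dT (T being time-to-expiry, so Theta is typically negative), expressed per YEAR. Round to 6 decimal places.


Answer: Theta = -0.167563

Derivation:
d1 = 0.1884185832; d2 = -0.2287744177
phi(d1) = 0.3919232244; exp(-qT) = 0.9831436846; exp(-rT) = 0.9723883668
Theta = -S*exp(-qT)*phi(d1)*sigma/(2*sqrt(T)) - r*K*exp(-rT)*N(d2) + q*S*exp(-qT)*N(d1)
N(d1) = 0.5747257333; N(d2) = 0.4095221256; sqrt(T) = 0.7071067812
Term 1 = -1.0200 * 0.9831436846 * 0.3919232244 * 0.5900 / (2 * 0.7071067812) = -0.1639665198
Term 2 = -0.0560 * 1.0400 * 0.9723883668 * 0.4095221256 = -0.0231920154
Term 3 = 0.0340 * 1.0200 * 0.9831436846 * 0.5747257333 = 0.0195955170
Theta = -0.1639665198 + (-0.0231920154) + (0.0195955170) = -0.167563


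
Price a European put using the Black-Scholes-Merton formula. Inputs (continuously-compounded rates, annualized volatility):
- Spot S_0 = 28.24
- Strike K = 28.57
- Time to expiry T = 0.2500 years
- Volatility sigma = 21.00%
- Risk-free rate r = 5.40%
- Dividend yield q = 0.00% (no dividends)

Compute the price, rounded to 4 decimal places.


Answer: Price = 1.1549

Derivation:
d1 = (ln(S/K) + (r - q + 0.5*sigma^2) * T) / (sigma * sqrt(T)) = 0.07042568
d2 = d1 - sigma * sqrt(T) = -0.03457432
exp(-rT) = 0.98659072; exp(-qT) = 1.00000000
P = K * exp(-rT) * N(-d2) - S_0 * exp(-qT) * N(-d1)
N(-d1) = 0.47192743; N(-d2) = 0.51379041
P = 28.5700 * 0.98659072 * 0.51379041 - 28.2400 * 1.00000000 * 0.47192743 = 1.1549


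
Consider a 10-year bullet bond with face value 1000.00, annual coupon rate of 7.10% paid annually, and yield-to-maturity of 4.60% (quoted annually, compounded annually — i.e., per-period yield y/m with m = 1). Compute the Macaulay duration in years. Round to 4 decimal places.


Coupon per period c = face * coupon_rate / m = 71.000000
Periods per year m = 1; per-period yield y/m = 0.046000
Number of cashflows N = 10
Cashflows (t years, CF_t, discount factor 1/(1+y/m)^(m*t), PV):
  t = 1.0000: CF_t = 71.000000, DF = 0.956023, PV = 67.877629
  t = 2.0000: CF_t = 71.000000, DF = 0.913980, PV = 64.892571
  t = 3.0000: CF_t = 71.000000, DF = 0.873786, PV = 62.038787
  t = 4.0000: CF_t = 71.000000, DF = 0.835359, PV = 59.310503
  t = 5.0000: CF_t = 71.000000, DF = 0.798623, PV = 56.702202
  t = 6.0000: CF_t = 71.000000, DF = 0.763501, PV = 54.208606
  t = 7.0000: CF_t = 71.000000, DF = 0.729925, PV = 51.824671
  t = 8.0000: CF_t = 71.000000, DF = 0.697825, PV = 49.545575
  t = 9.0000: CF_t = 71.000000, DF = 0.667137, PV = 47.366706
  t = 10.0000: CF_t = 1071.000000, DF = 0.637798, PV = 683.081661
Price P = sum_t PV_t = 1196.848912
Macaulay numerator sum_t t * PV_t:
  t * PV_t at t = 1.0000: 67.877629
  t * PV_t at t = 2.0000: 129.785142
  t * PV_t at t = 3.0000: 186.116360
  t * PV_t at t = 4.0000: 237.242014
  t * PV_t at t = 5.0000: 283.511011
  t * PV_t at t = 6.0000: 325.251638
  t * PV_t at t = 7.0000: 362.772700
  t * PV_t at t = 8.0000: 396.364600
  t * PV_t at t = 9.0000: 426.300358
  t * PV_t at t = 10.0000: 6830.816606
Macaulay duration D = (sum_t t * PV_t) / P = 9246.038056 / 1196.848912 = 7.725318

Answer: Macaulay duration = 7.7253 years
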